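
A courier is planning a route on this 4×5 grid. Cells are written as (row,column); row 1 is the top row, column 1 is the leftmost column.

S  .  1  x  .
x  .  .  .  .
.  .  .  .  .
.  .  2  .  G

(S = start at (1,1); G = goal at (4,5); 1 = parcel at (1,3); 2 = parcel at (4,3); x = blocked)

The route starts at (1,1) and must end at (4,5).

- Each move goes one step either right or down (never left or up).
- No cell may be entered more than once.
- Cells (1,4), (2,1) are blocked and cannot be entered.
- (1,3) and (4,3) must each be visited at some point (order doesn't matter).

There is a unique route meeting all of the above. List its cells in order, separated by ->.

(1,1) -> (1,2) -> (1,3) -> (2,3) -> (3,3) -> (4,3) -> (4,4) -> (4,5)

Moves only go right or down, so the column and row indices never decrease.
Route from (1,1): right 2 to (1,3), down 3 to (4,3), right 2 to (4,5) — 7 moves in all.
Check: all required cells visited.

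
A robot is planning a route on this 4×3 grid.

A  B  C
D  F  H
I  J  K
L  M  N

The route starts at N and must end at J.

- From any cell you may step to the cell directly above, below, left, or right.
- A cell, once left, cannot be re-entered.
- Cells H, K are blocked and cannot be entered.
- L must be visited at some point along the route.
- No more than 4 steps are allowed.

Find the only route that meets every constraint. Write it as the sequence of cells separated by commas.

Any route must reach L and still end at J within 4 moves, so the order of the required stops is forced.
Route from N: 2× left (reaching L), up to I, right to J — 4 moves in all.
Check: all required cells visited; 4 ≤ 4 moves.

N, M, L, I, J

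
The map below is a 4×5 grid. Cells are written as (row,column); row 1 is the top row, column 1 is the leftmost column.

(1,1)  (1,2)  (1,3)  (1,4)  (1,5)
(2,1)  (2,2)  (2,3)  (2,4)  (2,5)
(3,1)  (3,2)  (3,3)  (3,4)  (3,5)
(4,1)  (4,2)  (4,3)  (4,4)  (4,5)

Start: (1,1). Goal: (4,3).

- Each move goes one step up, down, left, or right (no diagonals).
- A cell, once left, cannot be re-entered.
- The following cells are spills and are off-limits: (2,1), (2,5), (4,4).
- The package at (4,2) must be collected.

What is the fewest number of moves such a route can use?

Any route passes through (4,2) somewhere between (1,1) and (4,3). Summing Manhattan distances along the two legs ((1,1) → (4,2) → (4,3)) gives a lower bound of 4 + 1 = 5 moves.
A route of 5 moves achieves this: (1,1) → (1,2) → (2,2) → (3,2) → (4,2) → (4,3).
Since 5 matches the lower bound, it is optimal.

5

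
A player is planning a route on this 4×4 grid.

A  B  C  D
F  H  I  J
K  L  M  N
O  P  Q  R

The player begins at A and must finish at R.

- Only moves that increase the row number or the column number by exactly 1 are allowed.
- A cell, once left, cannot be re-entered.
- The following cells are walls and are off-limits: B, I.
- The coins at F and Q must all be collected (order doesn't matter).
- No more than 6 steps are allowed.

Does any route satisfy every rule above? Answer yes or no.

One route that works: A → F → K → O → P → Q → R.

yes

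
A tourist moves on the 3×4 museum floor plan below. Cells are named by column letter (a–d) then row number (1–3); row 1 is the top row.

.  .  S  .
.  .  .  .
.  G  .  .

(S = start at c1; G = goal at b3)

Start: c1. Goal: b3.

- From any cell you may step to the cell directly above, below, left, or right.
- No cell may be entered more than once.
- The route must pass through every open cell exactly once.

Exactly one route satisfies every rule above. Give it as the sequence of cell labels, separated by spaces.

Need to visit all 12 open cells exactly once, starting at c1 and ending at b3.
Cell d3 has only two open neighbours (d2 and c3), so the path must pass straight through it: one of those is the cell it's entered from and the other is where it exits.
Route from c1: right to d1, 2× down (reaching d3), left to c3, up to c2, left to b2, up to b1, left to a1, 2× down (reaching a3), right to b3 — 11 moves in all.
Check: all 12 open cells covered.

c1 d1 d2 d3 c3 c2 b2 b1 a1 a2 a3 b3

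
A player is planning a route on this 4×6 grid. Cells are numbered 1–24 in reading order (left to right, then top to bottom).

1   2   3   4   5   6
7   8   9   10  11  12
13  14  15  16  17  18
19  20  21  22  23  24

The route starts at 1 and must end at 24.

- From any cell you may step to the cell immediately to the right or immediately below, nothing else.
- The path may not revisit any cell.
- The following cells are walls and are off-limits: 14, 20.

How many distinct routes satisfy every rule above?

A right/down-only route from 1 to 24 makes exactly 3 down-moves and 5 right-moves in some order.
With no other constraints that would be C(8,3) = 56 routes.
Subtract routes through each blocked cell (inclusion–exclusion for overlaps): − through 14: 15 − through 20: 4 + through 14&20: 3 → 40.
That gives 40 routes.

40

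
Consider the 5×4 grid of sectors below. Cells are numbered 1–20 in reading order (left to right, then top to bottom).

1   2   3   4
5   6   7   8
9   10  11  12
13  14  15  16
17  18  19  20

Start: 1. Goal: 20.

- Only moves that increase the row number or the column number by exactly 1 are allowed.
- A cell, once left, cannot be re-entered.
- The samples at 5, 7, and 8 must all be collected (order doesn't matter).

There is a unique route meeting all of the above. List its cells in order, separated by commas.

Moves only go right or down, so the column and row indices never decrease.
Route from 1: down to 5, 3× right (reaching 8), 3× down (reaching 20) — 7 moves in all.
Check: all required cells visited.

1, 5, 6, 7, 8, 12, 16, 20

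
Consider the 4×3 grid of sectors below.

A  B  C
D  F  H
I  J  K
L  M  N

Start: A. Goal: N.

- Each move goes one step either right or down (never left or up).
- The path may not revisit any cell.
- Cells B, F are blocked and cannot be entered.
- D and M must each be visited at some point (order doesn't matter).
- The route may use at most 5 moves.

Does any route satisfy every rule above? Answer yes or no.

yes

One route that works: A → D → I → L → M → N.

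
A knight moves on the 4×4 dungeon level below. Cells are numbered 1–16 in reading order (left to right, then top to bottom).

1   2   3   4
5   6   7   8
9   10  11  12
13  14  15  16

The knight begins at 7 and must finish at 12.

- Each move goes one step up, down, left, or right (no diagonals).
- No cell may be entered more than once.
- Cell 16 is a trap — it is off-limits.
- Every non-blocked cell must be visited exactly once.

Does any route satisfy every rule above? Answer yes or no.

One route that works: 7 → 11 → 15 → 14 → 13 → 9 → 10 → 6 → 5 → 1 → 2 → 3 → 4 → 8 → 12.

yes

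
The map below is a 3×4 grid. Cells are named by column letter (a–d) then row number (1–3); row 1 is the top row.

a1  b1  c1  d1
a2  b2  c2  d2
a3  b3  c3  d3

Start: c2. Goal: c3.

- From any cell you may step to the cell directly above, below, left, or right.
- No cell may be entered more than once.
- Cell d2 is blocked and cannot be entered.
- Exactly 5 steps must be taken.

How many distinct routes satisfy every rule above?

2

Need simple routes of exactly 5 moves from c2 to c3 (Manhattan distance 1, so 2 moves are spent on a detour and 2 undoing it).
Enumerating: c2 c1 b1 b2 b3 c3 | c2 b2 a2 a3 b3 c3.
That gives 2 routes.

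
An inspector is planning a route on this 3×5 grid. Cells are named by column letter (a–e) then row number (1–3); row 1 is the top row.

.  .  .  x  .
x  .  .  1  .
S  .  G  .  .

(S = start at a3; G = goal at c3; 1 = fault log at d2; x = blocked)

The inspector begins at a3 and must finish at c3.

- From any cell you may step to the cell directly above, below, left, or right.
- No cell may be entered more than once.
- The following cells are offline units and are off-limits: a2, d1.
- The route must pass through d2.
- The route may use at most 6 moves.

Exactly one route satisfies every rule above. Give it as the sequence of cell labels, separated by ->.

a3 -> b3 -> b2 -> c2 -> d2 -> d3 -> c3

The 6-move cap with required stops at d2 leaves no slack for detours.
Route from a3: right 1 to b3, up 1 to b2, right 2 to d2, down 1 to d3, left 1 to c3 — 6 moves in all.
Check: all required cells visited; 6 ≤ 6 moves.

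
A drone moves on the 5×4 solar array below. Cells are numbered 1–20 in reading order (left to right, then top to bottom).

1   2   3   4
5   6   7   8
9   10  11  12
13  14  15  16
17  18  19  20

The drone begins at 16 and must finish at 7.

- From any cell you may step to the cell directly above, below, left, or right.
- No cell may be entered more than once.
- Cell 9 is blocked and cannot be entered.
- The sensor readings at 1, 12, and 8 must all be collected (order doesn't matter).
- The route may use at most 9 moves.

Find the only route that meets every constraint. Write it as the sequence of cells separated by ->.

Any route must reach 1, 12, and 8 and still end at 7 within 9 moves, so the order of the required stops is forced.
Route from 16: 3× up (reaching 4), 3× left (reaching 1), down to 5, 2× right (reaching 7) — 9 moves in all.
Check: all required cells visited; 9 ≤ 9 moves.

16 -> 12 -> 8 -> 4 -> 3 -> 2 -> 1 -> 5 -> 6 -> 7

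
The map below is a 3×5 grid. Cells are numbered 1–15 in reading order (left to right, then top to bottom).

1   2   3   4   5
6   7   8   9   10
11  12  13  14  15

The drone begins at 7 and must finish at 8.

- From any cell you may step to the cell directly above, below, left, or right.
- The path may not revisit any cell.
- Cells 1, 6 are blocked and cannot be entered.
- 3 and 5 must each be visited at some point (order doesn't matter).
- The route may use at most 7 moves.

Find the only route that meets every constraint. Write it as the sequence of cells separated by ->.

The 7-move cap with required stops at 3, 5 leaves no slack for detours.
Route from 7: up to 2, 3× right (reaching 5), down to 10, 2× left (reaching 8) — 7 moves in all.
Check: all required cells visited; 7 ≤ 7 moves.

7 -> 2 -> 3 -> 4 -> 5 -> 10 -> 9 -> 8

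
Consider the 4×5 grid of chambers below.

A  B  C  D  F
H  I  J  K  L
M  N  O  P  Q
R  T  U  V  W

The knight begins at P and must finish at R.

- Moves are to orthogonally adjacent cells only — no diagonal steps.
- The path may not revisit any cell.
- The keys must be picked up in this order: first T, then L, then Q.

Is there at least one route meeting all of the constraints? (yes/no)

no

Ignoring the required order, 344 revisit-free routes from P to R pass through all of T, L, and Q; the waypoint orders that occur are Q → L → T (216); L → Q → T (104); T → Q → L (21); Q → T → L (3) — never T → L → Q.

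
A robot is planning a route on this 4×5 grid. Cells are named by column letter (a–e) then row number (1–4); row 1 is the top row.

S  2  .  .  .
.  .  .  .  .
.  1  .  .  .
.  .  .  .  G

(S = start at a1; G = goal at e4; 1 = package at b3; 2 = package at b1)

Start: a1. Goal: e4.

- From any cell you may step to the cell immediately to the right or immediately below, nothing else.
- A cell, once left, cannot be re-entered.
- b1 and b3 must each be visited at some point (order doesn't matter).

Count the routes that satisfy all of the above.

4

A right/down-only route from a1 to e4 makes exactly 3 down-moves and 4 right-moves in some order.
With no other constraints that would be C(7,3) = 35 routes.
A monotone route can only reach the required cells in the order b1, b3, so split there and multiply the segment counts: a1→b1: 1; b1→b3: 1; b3→e4: 4; product = 4.
That gives 4 routes.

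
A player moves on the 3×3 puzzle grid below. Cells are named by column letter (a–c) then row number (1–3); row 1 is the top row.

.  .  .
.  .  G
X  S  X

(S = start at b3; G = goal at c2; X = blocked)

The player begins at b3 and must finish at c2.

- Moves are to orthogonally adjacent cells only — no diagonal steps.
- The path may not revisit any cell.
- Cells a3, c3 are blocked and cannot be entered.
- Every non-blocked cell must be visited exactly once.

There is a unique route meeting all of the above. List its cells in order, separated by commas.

b3, b2, a2, a1, b1, c1, c2

Need to visit all 7 open cells exactly once, starting at b3 and ending at c2.
Cell a1 has only two open neighbours (a2 and b1), so the path must pass straight through it: one of those is the cell it's entered from and the other is where it exits.
Route from b3: up 1 to b2, left 1 to a2, up 1 to a1, right 2 to c1, down 1 to c2 — 6 moves in all.
Check: all 7 open cells covered.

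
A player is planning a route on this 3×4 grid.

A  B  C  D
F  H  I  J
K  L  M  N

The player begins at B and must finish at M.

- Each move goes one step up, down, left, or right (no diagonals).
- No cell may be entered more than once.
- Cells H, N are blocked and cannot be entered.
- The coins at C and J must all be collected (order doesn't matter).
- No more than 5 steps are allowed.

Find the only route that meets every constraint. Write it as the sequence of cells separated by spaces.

B C D J I M

The 5-move cap with required stops at C, J leaves no slack for detours.
Route from B: right 2 to D, down 1 to J, left 1 to I, down 1 to M — 5 moves in all.
Check: all required cells visited; 5 ≤ 5 moves.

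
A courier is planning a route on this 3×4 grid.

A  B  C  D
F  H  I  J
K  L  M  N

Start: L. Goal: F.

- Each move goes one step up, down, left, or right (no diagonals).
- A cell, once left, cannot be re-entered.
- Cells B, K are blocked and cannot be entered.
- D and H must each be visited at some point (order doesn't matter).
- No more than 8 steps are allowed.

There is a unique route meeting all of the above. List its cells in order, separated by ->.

Any route must reach D and H and still end at F within 8 moves, so the order of the required stops is forced.
Route from L: 2× right (reaching N), 2× up (reaching D), left to C, down to I, 2× left (reaching F) — 8 moves in all.
Check: all required cells visited; 8 ≤ 8 moves.

L -> M -> N -> J -> D -> C -> I -> H -> F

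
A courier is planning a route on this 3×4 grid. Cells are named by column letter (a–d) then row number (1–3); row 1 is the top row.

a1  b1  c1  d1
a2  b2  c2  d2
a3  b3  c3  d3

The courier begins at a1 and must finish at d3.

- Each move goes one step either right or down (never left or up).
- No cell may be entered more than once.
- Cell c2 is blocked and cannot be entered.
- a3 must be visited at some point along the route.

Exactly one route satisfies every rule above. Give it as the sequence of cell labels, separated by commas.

Moves only go right or down, so the column and row indices never decrease.
Route from a1: 2× down (reaching a3), 3× right (reaching d3) — 5 moves in all.
Check: all required cells visited.

a1, a2, a3, b3, c3, d3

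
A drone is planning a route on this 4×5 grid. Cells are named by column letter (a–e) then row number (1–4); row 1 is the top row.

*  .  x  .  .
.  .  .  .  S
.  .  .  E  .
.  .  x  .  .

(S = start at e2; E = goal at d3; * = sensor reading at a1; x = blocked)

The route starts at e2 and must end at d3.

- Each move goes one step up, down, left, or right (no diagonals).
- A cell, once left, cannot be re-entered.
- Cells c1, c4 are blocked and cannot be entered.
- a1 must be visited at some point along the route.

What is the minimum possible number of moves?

Any route passes through a1 somewhere between e2 and d3. Summing Manhattan distances along the two legs (e2 → a1 → d3) gives a lower bound of 5 + 5 = 10 moves.
A route of 10 moves achieves this: e2 → d2 → c2 → b2 → b1 → a1 → a2 → a3 → b3 → c3 → d3.
Since 10 matches the lower bound, it is optimal.

10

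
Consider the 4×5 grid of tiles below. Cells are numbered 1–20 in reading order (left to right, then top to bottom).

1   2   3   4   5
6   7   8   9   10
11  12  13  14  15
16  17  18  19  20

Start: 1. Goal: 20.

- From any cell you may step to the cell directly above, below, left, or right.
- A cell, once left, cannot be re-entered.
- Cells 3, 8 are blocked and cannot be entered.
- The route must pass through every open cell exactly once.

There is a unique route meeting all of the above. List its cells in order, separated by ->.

1 -> 2 -> 7 -> 6 -> 11 -> 16 -> 17 -> 12 -> 13 -> 18 -> 19 -> 14 -> 9 -> 4 -> 5 -> 10 -> 15 -> 20

Need to visit all 18 open cells exactly once, starting at 1 and ending at 20.
Route from 1: right to 2, down to 7, left to 6, 2× down (reaching 16), right to 17, up to 12, right to 13, down to 18, right to 19, 3× up (reaching 4), right to 5, 3× down (reaching 20) — 17 moves in all.
Check: all 18 open cells covered.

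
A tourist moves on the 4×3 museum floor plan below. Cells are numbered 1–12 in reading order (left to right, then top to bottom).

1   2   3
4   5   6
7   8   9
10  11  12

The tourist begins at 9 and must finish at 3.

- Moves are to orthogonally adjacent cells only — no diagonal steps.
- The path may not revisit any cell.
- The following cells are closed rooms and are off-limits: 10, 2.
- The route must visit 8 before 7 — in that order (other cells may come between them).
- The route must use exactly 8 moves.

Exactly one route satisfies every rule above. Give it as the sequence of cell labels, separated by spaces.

9 12 11 8 7 4 5 6 3

The waypoints must appear in the order 8, 7, with no cell reused.
Route from 9: down 1 to 12, left 1 to 11, up 1 to 8, left 1 to 7, up 1 to 4, right 2 to 6, up 1 to 3 — 8 moves in all.
Check: order respected (8 at step 3, 7 at step 4); 8 moves as required.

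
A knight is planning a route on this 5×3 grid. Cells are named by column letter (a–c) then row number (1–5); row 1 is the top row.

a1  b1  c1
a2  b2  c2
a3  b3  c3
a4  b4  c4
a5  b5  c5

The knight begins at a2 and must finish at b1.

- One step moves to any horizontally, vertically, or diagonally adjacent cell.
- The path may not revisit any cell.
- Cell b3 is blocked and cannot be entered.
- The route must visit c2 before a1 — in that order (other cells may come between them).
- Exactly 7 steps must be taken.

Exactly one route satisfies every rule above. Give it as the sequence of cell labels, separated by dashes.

a2 - a3 - b4 - c3 - c2 - b2 - a1 - b1

The waypoints must appear in the order c2, a1, with no cell reused.
Route from a2: down to a3, down-right to b4, up-right to c3, up to c2, left to b2, up-left to a1, right to b1 — 7 moves in all.
Check: order respected (c2 at step 4, a1 at step 6); 7 moves as required.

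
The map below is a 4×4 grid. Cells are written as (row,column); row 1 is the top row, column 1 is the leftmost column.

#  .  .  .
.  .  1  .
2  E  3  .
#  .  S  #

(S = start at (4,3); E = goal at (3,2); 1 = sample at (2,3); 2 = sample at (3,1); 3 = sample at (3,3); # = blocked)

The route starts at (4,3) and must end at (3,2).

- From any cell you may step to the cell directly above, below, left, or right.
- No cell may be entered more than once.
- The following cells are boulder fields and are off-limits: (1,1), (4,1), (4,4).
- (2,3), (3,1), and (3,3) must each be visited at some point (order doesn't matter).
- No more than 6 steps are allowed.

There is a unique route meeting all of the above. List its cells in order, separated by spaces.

(4,3) (3,3) (2,3) (2,2) (2,1) (3,1) (3,2)

The budget equals the shortest possible length, so every move has to be on a shortest route through the required cells.
Route from (4,3): up 2 to (2,3), left 2 to (2,1), down 1 to (3,1), right 1 to (3,2) — 6 moves in all.
Check: all required cells visited; 6 ≤ 6 moves.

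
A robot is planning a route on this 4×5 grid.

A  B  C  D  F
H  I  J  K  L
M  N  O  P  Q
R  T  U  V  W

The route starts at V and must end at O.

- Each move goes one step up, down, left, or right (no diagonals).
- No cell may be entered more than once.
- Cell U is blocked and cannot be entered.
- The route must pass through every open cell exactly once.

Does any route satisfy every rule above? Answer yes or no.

One route that works: V → W → Q → L → F → D → C → B → A → H → M → R → T → N → I → J → K → P → O.

yes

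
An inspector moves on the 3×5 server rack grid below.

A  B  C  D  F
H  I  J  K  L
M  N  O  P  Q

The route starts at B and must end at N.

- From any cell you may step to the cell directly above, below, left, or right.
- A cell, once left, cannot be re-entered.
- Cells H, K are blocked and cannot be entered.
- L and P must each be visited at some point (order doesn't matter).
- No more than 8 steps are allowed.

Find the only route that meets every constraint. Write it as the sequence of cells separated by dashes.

B - C - D - F - L - Q - P - O - N

The 8-move cap with required stops at L, P leaves no slack for detours.
Route from B: 3× right (reaching F), 2× down (reaching Q), 3× left (reaching N) — 8 moves in all.
Check: all required cells visited; 8 ≤ 8 moves.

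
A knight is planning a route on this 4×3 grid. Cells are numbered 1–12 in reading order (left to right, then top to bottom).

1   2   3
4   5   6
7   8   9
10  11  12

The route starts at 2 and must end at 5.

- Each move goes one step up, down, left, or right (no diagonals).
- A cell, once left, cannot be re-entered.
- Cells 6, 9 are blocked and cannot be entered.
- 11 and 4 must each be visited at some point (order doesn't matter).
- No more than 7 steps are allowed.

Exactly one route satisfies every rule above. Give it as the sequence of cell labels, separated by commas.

2, 1, 4, 7, 10, 11, 8, 5

Any route must reach 11 and 4 and still end at 5 within 7 moves, so the order of the required stops is forced.
Route from 2: left 1 to 1, down 3 to 10, right 1 to 11, up 2 to 5 — 7 moves in all.
Check: all required cells visited; 7 ≤ 7 moves.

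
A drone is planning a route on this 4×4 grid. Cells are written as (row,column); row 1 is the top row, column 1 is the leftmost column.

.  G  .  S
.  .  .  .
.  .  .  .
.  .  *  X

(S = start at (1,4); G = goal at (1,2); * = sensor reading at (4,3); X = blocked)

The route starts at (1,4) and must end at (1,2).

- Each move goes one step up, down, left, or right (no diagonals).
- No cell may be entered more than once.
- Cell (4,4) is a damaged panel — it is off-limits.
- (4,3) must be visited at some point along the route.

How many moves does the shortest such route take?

Any route passes through (4,3) somewhere between (1,4) and (1,2). Summing Manhattan distances along the two legs ((1,4) → (4,3) → (1,2)) gives a lower bound of 4 + 4 = 8 moves.
A route of 8 moves achieves this: (1,4) → (2,4) → (3,4) → (3,3) → (4,3) → (4,2) → (3,2) → (2,2) → (1,2).
Since 8 matches the lower bound, it is optimal.

8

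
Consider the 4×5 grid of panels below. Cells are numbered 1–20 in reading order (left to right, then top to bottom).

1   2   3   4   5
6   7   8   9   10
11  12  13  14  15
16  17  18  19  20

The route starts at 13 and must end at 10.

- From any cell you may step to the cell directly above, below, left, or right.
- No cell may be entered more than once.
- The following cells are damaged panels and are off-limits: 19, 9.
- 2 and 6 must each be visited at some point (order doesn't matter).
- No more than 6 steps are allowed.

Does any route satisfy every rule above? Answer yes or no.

Even ignoring the no-revisit rule, getting from 13 to 10, taking the cheapest ordering 13 → 6 → 2 → 10 needs at least 3 + 2 + 4 = 9 moves (Manhattan distance per leg), which exceeds the 6-move limit.

no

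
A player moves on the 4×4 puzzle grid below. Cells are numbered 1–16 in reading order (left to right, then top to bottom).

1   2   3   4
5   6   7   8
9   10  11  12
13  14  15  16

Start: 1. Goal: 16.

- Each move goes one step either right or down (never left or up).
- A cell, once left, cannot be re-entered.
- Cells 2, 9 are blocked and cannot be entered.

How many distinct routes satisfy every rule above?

A right/down-only route from 1 to 16 makes exactly 3 down-moves and 3 right-moves in some order.
With no other constraints that would be C(6,3) = 20 routes.
Subtract routes through each blocked cell (inclusion–exclusion for overlaps): − through 2: 10 − through 9: 4 → 6.
That gives 6 routes.

6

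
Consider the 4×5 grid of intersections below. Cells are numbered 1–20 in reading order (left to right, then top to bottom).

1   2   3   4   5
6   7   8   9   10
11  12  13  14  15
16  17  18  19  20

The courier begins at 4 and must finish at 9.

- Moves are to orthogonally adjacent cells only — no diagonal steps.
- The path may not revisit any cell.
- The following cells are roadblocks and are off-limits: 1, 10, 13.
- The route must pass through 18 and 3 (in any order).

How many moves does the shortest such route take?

Any route passes through 18 and 3 in some order between 4 and 9. Summing Manhattan distances along each leg and taking the cheapest ordering (4 → 3 → 18 → 9) gives a lower bound of 1 + 3 + 3 = 7 moves.
That bound ignores the blocked cells. Measuring each leg by the fewest moves that actually steer around them (4→3: 1; 3→18: 5; 18→9: 3) raises the lower bound to 9.
A route of 9 moves exists: 4 → 3 → 8 → 7 → 12 → 17 → 18 → 19 → 14 → 9.
Since 9 matches that lower bound, it is optimal.

9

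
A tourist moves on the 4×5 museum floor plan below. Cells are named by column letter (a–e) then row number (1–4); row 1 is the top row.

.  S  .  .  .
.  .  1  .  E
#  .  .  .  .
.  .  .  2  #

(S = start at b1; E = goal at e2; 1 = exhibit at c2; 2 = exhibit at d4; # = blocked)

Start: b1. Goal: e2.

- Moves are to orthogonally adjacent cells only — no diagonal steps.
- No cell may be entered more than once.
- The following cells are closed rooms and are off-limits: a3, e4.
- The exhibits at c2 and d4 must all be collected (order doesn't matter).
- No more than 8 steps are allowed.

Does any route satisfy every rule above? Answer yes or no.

One route that works: b1 → b2 → c2 → c3 → c4 → d4 → d3 → d2 → e2.

yes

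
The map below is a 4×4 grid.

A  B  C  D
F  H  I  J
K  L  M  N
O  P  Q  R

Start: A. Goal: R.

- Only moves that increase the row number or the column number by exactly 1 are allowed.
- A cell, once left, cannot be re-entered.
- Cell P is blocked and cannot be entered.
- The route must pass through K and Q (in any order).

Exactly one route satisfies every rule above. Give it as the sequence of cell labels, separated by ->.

Moves only go right or down, so the column and row indices never decrease.
Route from A: down 2 to K, right 2 to M, down 1 to Q, right 1 to R — 6 moves in all.
Check: all required cells visited.

A -> F -> K -> L -> M -> Q -> R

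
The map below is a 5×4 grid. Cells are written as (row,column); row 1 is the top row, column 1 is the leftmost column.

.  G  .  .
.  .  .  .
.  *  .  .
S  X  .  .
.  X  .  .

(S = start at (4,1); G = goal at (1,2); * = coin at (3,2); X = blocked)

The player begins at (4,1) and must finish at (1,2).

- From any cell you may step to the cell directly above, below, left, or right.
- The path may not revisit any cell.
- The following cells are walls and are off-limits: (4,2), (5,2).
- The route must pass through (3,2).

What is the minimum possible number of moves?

4

Any route passes through (3,2) somewhere between (4,1) and (1,2). Summing Manhattan distances along the two legs ((4,1) → (3,2) → (1,2)) gives a lower bound of 2 + 2 = 4 moves.
A route of 4 moves achieves this: (4,1) → (3,1) → (3,2) → (2,2) → (1,2).
Since 4 matches the lower bound, it is optimal.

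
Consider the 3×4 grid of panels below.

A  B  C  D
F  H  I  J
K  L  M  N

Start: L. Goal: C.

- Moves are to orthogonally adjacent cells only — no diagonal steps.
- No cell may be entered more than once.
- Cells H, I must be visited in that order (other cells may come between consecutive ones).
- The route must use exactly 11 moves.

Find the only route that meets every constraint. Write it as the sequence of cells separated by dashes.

The waypoints must appear in the order H, I, with no cell reused.
Route from L: left to K, 2× up (reaching A), right to B, down to H, right to I, down to M, right to N, 2× up (reaching D), left to C — 11 moves in all.
Check: order respected (H at step 5, I at step 6); 11 moves as required.

L - K - F - A - B - H - I - M - N - J - D - C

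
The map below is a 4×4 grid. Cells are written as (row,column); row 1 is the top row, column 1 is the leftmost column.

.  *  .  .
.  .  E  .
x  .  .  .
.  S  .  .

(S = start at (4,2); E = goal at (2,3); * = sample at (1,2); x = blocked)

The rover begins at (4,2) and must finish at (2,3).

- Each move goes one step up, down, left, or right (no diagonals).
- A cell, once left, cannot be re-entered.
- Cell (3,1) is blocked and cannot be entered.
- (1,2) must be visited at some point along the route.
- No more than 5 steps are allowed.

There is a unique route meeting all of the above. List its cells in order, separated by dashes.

The 5-move cap with required stops at (1,2) leaves no slack for detours.
Route from (4,2): 3× up (reaching (1,2)), right to (1,3), down to (2,3) — 5 moves in all.
Check: all required cells visited; 5 ≤ 5 moves.

(4,2) - (3,2) - (2,2) - (1,2) - (1,3) - (2,3)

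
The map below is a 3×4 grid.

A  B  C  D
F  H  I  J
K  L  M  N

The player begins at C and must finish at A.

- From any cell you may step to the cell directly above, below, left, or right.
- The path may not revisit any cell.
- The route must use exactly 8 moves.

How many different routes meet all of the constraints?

Need simple routes of exactly 8 moves from C to A (Manhattan distance 2, so 3 moves are spent on a detour and 3 undoing it).
Branch systematically from the start, pruning whenever the remaining move budget drops below the Manhattan distance to A or differs from it in parity. Grouping the completions by first move — via I: 4; via B: 1; via D: 9 — and summing: 4 + 1 + 9 = 14.
That gives 14 routes.

14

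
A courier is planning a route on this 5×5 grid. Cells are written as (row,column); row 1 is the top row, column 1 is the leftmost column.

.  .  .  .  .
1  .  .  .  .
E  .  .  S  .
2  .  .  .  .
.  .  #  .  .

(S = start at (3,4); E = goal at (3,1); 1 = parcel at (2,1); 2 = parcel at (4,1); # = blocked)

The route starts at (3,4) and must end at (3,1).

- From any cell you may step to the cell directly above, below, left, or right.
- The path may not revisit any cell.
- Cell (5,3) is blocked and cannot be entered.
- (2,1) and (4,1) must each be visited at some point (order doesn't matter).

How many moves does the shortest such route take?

11

Any route passes through (2,1) and (4,1) in some order between (3,4) and (3,1). Summing Manhattan distances along each leg and taking the cheapest ordering ((3,4) → (2,1) → (4,1) → (3,1)) gives a lower bound of 4 + 2 + 1 = 7 moves.
The shortest route satisfying every rule uses 11 moves: (3,4) → (2,4) → (1,4) → (1,3) → (1,2) → (1,1) → (2,1) → (2,2) → (3,2) → (4,2) → (4,1) → (3,1).
The bound of 7 isn't tight here; checking systematically, no route of length 7 through 10 satisfies every constraint (on a 4-connected grid the length of any start-to-goal walk has the same parity as the Manhattan bound, so only lengths 7, 9, 11, … need checking), so 11 is the minimum.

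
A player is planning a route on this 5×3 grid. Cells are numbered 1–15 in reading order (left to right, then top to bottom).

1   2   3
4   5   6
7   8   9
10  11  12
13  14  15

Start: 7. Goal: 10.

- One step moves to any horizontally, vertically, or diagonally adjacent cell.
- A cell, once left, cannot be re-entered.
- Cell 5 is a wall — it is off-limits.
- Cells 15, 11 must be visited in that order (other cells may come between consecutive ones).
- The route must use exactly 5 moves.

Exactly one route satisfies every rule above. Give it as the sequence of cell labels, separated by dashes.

7 - 8 - 12 - 15 - 11 - 10

The waypoints must appear in the order 15, 11, with no cell reused.
Route from 7: right 1 to 8, down-right 1 to 12, down 1 to 15, up-left 1 to 11, left 1 to 10 — 5 moves in all.
Check: order respected (15 at step 3, 11 at step 4); 5 moves as required.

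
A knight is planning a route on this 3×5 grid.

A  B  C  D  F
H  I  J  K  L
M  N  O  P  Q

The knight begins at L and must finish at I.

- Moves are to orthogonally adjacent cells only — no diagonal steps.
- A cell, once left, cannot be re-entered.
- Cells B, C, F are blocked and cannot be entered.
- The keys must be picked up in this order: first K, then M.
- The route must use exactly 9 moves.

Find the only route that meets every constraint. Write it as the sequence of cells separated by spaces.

L Q P K J O N M H I

The waypoints must appear in the order K, M, with no cell reused.
Route from L: down to Q, left to P, up to K, left to J, down to O, 2× left (reaching M), up to H, right to I — 9 moves in all.
Check: order respected (K at step 3, M at step 7); 9 moves as required.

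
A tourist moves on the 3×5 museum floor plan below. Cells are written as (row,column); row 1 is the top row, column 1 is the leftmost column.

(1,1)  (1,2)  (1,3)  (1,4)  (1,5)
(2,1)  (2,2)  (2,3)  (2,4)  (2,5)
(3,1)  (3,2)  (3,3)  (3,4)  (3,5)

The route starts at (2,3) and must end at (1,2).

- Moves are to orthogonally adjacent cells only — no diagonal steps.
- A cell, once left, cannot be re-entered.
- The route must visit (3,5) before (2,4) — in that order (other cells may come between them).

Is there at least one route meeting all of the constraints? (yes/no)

One route that works: (2,3) → (3,3) → (3,4) → (3,5) → (2,5) → (2,4) → (1,4) → (1,3) → (1,2).

yes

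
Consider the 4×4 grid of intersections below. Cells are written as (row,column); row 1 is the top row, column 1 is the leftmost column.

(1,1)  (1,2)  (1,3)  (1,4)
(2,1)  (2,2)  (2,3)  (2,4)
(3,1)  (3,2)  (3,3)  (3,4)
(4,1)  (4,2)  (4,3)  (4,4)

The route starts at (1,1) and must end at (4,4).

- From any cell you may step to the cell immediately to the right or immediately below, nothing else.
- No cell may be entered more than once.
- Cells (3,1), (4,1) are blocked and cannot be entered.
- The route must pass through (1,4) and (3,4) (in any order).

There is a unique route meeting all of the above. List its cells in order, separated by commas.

Moves only go right or down, so the column and row indices never decrease.
Route from (1,1): 3× right (reaching (1,4)), 3× down (reaching (4,4)) — 6 moves in all.
Check: all required cells visited.

(1,1), (1,2), (1,3), (1,4), (2,4), (3,4), (4,4)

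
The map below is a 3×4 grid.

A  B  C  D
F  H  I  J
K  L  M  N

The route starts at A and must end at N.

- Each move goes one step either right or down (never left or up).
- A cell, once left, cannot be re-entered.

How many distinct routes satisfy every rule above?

10

A right/down-only route from A to N makes exactly 2 down-moves and 3 right-moves in some order.
With no other constraints that would be C(5,2) = 10 routes.
That gives 10 routes.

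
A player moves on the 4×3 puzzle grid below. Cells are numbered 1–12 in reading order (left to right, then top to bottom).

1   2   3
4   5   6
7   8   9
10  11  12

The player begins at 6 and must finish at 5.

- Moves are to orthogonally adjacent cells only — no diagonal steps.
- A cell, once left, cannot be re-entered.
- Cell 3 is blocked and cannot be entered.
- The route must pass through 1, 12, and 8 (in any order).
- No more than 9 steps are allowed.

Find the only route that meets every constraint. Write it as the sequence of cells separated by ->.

6 -> 9 -> 12 -> 11 -> 8 -> 7 -> 4 -> 1 -> 2 -> 5

Any route must reach 1, 12, and 8 and still end at 5 within 9 moves, so the order of the required stops is forced.
Route from 6: 2× down (reaching 12), left to 11, up to 8, left to 7, 2× up (reaching 1), right to 2, down to 5 — 9 moves in all.
Check: all required cells visited; 9 ≤ 9 moves.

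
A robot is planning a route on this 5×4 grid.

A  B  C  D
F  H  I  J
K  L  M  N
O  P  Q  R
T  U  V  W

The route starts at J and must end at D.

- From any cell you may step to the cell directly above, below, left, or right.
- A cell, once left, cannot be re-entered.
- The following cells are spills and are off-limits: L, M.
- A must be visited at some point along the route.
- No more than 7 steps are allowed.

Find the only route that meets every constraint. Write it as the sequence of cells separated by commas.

The 7-move cap with required stops at A leaves no slack for detours.
Route from J: 3× left (reaching F), up to A, 3× right (reaching D) — 7 moves in all.
Check: all required cells visited; 7 ≤ 7 moves.

J, I, H, F, A, B, C, D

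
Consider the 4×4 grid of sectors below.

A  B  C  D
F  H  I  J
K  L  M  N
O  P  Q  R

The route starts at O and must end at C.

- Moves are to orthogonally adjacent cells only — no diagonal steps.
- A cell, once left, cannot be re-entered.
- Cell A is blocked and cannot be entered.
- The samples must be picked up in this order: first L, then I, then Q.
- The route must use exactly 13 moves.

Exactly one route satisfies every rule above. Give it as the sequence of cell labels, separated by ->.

The waypoints must appear in the order L, I, Q, with no cell reused.
Route from O: right 1 to P, up 1 to L, left 1 to K, up 1 to F, right 2 to I, down 2 to Q, right 1 to R, up 3 to D, left 1 to C — 13 moves in all.
Check: order respected (L at step 2, I at step 6, Q at step 8); 13 moves as required.

O -> P -> L -> K -> F -> H -> I -> M -> Q -> R -> N -> J -> D -> C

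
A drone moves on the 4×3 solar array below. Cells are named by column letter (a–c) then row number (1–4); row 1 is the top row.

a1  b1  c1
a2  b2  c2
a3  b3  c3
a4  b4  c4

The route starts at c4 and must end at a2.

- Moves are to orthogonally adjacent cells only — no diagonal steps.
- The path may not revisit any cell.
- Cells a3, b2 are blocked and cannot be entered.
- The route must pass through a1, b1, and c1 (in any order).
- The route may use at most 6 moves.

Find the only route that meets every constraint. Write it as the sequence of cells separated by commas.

c4, c3, c2, c1, b1, a1, a2

The 6-move cap with required stops at a1, b1, c1 leaves no slack for detours.
Route from c4: up 3 to c1, left 2 to a1, down 1 to a2 — 6 moves in all.
Check: all required cells visited; 6 ≤ 6 moves.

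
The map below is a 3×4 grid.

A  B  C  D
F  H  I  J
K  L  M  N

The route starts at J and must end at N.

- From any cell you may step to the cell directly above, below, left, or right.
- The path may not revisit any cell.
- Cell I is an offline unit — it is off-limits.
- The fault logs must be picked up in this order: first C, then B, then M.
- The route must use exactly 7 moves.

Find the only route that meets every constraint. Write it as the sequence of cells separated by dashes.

J - D - C - B - H - L - M - N

The waypoints must appear in the order C, B, M, with no cell reused.
Route from J: up to D, 2× left (reaching B), 2× down (reaching L), 2× right (reaching N) — 7 moves in all.
Check: order respected (C at step 2, B at step 3, M at step 6); 7 moves as required.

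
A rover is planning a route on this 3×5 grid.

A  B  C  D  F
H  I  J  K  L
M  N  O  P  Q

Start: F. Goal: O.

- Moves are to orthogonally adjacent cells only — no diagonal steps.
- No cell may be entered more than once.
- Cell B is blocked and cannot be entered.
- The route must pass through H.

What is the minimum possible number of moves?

8

Any route passes through H somewhere between F and O. Summing Manhattan distances along the two legs (F → H → O) gives a lower bound of 5 + 3 = 8 moves.
A route of 8 moves achieves this: F → L → K → J → I → H → M → N → O.
Since 8 matches the lower bound, it is optimal.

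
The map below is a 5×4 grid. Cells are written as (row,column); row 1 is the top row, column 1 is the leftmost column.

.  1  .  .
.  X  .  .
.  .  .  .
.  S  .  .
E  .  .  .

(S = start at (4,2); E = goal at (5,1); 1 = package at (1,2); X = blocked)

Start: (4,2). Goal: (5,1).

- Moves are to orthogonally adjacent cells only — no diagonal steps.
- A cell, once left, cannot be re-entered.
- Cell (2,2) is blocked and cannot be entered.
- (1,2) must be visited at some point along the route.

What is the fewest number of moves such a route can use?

10

Any route passes through (1,2) somewhere between (4,2) and (5,1). Summing Manhattan distances along the two legs ((4,2) → (1,2) → (5,1)) gives a lower bound of 3 + 5 = 8 moves.
That bound ignores the blocked cells. Measuring each leg by the fewest moves that actually steer around them ((4,2)→(1,2): 5; (1,2)→(5,1): 5) raises the lower bound to 10.
A route of 10 moves exists: (4,2) → (3,2) → (3,3) → (2,3) → (1,3) → (1,2) → (1,1) → (2,1) → (3,1) → (4,1) → (5,1).
Since 10 matches that lower bound, it is optimal.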